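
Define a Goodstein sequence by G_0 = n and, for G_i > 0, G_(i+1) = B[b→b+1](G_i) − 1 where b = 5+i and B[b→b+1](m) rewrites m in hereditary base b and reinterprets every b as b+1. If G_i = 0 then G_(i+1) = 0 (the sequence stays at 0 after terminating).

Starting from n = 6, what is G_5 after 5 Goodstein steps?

3

step 0: 6 = 5 + 1; sub 6 for 5: 6 + 1; = 7; G_1 = 7−1 = 6
step 1: 6 = 6; sub 7 for 6: 7; = 7; G_2 = 7−1 = 6
step 2: 6 = 6; sub 8 for 7: 6; = 6; G_3 = 6−1 = 5
step 3: 5 = 5; sub 9 for 8: 5; = 5; G_4 = 5−1 = 4
step 4: 4 = 4; sub 10 for 9: 4; = 4; G_5 = 4−1 = 3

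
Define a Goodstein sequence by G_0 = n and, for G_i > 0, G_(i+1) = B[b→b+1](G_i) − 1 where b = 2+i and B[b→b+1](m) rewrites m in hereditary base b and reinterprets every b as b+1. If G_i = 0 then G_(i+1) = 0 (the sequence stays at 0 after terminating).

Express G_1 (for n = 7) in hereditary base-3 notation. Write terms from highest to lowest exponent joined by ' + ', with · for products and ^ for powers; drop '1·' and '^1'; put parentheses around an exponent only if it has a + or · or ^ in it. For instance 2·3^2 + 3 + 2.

(0) 7|_2 = 2^2 + 2 + 1 ↦ 3^3 + 3 + 1|_3 = 31 ⇒ 30
(1) 30|_3 = 3^3 + 3 ↦ 4^4 + 4|_4 = 260 ⇒ 259

3^3 + 3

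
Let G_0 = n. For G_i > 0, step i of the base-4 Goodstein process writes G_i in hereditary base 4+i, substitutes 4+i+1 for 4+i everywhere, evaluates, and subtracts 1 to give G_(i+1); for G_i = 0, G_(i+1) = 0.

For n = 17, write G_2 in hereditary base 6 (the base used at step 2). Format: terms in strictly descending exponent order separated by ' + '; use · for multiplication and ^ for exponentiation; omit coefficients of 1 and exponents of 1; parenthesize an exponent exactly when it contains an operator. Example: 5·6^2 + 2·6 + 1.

G_0 = 17. HB_4(17) = 4^2 + 1. Bump = 26. G_1 = 25.
G_1 = 25. HB_5(25) = 5^2. Bump = 36. G_2 = 35.
G_2 = 35. HB_6(35) = 5·6 + 5. Bump = 40. G_3 = 39.

5·6 + 5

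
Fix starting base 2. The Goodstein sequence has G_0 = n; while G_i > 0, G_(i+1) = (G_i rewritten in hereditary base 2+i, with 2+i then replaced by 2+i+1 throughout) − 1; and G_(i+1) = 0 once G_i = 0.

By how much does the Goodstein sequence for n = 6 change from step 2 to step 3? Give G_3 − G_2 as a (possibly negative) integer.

step 0: 6 = 2^2 + 2; sub 3 for 2: 3^3 + 3; = 30; G_1 = 30−1 = 29
step 1: 29 = 3^3 + 2; sub 4 for 3: 4^4 + 2; = 258; G_2 = 258−1 = 257
step 2: 257 = 4^4 + 1; sub 5 for 4: 5^5 + 1; = 3126; G_3 = 3126−1 = 3125

2868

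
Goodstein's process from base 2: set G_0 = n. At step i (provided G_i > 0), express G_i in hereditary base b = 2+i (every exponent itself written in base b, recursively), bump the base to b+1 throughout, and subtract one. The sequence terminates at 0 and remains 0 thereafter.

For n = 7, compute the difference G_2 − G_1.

229

G_0 = 7. HB_2(7) = 2^2 + 2 + 1. Bump = 31. G_1 = 30.
G_1 = 30. HB_3(30) = 3^3 + 3. Bump = 260. G_2 = 259.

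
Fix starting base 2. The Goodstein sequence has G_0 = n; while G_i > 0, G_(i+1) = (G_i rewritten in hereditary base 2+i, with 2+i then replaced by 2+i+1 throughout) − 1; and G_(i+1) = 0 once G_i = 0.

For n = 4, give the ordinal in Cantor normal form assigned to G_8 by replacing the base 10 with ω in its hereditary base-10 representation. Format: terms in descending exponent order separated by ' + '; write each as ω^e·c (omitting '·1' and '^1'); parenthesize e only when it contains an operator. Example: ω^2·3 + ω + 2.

base 2: 4 = 2^2; at 3: 3^3 = 27; next = 26
base 3: 26 = 2·3^2 + 2·3 + 2; at 4: 2·4^2 + 2·4 + 2 = 42; next = 41
base 4: 41 = 2·4^2 + 2·4 + 1; at 5: 2·5^2 + 2·5 + 1 = 61; next = 60
base 5: 60 = 2·5^2 + 2·5; at 6: 2·6^2 + 2·6 = 84; next = 83
base 6: 83 = 2·6^2 + 6 + 5; at 7: 2·7^2 + 7 + 5 = 110; next = 109
base 7: 109 = 2·7^2 + 7 + 4; at 8: 2·8^2 + 8 + 4 = 140; next = 139
base 8: 139 = 2·8^2 + 8 + 3; at 9: 2·9^2 + 9 + 3 = 174; next = 173
base 9: 173 = 2·9^2 + 9 + 2; at 10: 2·10^2 + 10 + 2 = 212; next = 211

ω^2·2 + ω + 1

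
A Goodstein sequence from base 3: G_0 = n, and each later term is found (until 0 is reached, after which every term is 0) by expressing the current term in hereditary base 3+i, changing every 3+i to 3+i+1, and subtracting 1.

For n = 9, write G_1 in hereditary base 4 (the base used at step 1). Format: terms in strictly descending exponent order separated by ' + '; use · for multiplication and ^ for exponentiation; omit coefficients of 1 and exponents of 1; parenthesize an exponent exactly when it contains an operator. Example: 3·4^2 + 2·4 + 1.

3·4 + 3

G_0 = 9. HB_3(9) = 3^2. Bump = 16. G_1 = 15.
G_1 = 15. HB_4(15) = 3·4 + 3. Bump = 18. G_2 = 17.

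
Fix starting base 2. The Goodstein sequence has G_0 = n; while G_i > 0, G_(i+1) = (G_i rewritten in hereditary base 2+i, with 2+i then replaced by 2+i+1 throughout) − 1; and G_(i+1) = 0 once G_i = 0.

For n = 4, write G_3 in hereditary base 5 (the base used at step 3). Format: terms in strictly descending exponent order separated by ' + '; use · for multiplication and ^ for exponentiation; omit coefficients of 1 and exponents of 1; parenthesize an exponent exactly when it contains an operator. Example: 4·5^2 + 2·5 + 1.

step 0: 4 = 2^2; sub 3 for 2: 3^3; = 27; G_1 = 27−1 = 26
step 1: 26 = 2·3^2 + 2·3 + 2; sub 4 for 3: 2·4^2 + 2·4 + 2; = 42; G_2 = 42−1 = 41
step 2: 41 = 2·4^2 + 2·4 + 1; sub 5 for 4: 2·5^2 + 2·5 + 1; = 61; G_3 = 61−1 = 60
step 3: 60 = 2·5^2 + 2·5; sub 6 for 5: 2·6^2 + 2·6; = 84; G_4 = 84−1 = 83

2·5^2 + 2·5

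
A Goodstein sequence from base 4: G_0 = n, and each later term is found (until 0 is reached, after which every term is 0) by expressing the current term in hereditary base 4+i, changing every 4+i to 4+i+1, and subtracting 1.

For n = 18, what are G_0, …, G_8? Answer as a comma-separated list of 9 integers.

18, 26, 36, 48, 53, 58, 63, 68, 73

[0] 18 ≡ 4^2 + 2 (base 4). Lift 5: 27. −1: 26.
[1] 26 ≡ 5^2 + 1 (base 5). Lift 6: 37. −1: 36.
[2] 36 ≡ 6^2 (base 6). Lift 7: 49. −1: 48.
[3] 48 ≡ 6·7 + 6 (base 7). Lift 8: 54. −1: 53.
[4] 53 ≡ 6·8 + 5 (base 8). Lift 9: 59. −1: 58.
[5] 58 ≡ 6·9 + 4 (base 9). Lift 10: 64. −1: 63.
[6] 63 ≡ 6·10 + 3 (base 10). Lift 11: 69. −1: 68.
[7] 68 ≡ 6·11 + 2 (base 11). Lift 12: 74. −1: 73.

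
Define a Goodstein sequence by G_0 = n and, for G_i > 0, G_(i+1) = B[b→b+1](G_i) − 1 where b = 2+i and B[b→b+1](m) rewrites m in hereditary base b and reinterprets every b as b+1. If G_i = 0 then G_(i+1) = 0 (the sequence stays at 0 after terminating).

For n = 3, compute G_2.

3

base 2: 3 = 2 + 1; at 3: 3 + 1 = 4; next = 3
base 3: 3 = 3; at 4: 4 = 4; next = 3
base 4: 3 = 3; at 5: 3 = 3; next = 2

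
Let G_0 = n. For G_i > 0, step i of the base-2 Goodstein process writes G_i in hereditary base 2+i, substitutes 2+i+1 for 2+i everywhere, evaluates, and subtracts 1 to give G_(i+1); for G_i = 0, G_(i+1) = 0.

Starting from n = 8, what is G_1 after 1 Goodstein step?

base 2: 8 = 2^(2 + 1); at 3: 3^(3 + 1) = 81; next = 80
base 3: 80 = 2·3^3 + 2·3^2 + 2·3 + 2; at 4: 2·4^4 + 2·4^2 + 2·4 + 2 = 554; next = 553

80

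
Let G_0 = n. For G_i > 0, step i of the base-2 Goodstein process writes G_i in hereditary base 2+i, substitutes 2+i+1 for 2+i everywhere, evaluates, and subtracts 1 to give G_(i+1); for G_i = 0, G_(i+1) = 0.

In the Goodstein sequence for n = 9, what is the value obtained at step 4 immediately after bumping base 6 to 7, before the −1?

2471827

G_0 = 9. HB_2(9) = 2^(2 + 1) + 1. Bump = 82. G_1 = 81.
G_1 = 81. HB_3(81) = 3^(3 + 1). Bump = 1024. G_2 = 1023.
G_2 = 1023. HB_4(1023) = 3·4^4 + 3·4^3 + 3·4^2 + 3·4 + 3. Bump = 9843. G_3 = 9842.
G_3 = 9842. HB_5(9842) = 3·5^5 + 3·5^3 + 3·5^2 + 3·5 + 2. Bump = 140744. G_4 = 140743.
G_4 = 140743. HB_6(140743) = 3·6^6 + 3·6^3 + 3·6^2 + 3·6 + 1. Bump = 2471827. G_5 = 2471826.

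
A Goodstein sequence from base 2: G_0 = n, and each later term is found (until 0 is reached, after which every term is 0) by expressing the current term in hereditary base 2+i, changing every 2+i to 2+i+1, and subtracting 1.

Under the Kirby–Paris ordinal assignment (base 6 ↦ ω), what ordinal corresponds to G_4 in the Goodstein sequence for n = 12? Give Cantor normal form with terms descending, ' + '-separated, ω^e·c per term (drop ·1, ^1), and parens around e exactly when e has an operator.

ω^(ω + 1) + ω^2·2 + ω + 5

[0] 12 ≡ 2^(2 + 1) + 2^2 (base 2). Lift 3: 108. −1: 107.
[1] 107 ≡ 3^(3 + 1) + 2·3^2 + 2·3 + 2 (base 3). Lift 4: 1066. −1: 1065.
[2] 1065 ≡ 4^(4 + 1) + 2·4^2 + 2·4 + 1 (base 4). Lift 5: 15686. −1: 15685.
[3] 15685 ≡ 5^(5 + 1) + 2·5^2 + 2·5 (base 5). Lift 6: 280020. −1: 280019.
[4] 280019 ≡ 6^(6 + 1) + 2·6^2 + 6 + 5 (base 6). Lift 7: 5764911. −1: 5764910.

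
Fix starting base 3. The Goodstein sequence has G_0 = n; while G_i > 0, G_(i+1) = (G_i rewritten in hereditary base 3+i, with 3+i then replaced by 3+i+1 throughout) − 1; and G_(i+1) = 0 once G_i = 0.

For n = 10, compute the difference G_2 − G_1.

G_0 = 10. HB_3(10) = 3^2 + 1. Bump = 17. G_1 = 16.
G_1 = 16. HB_4(16) = 4^2. Bump = 25. G_2 = 24.

8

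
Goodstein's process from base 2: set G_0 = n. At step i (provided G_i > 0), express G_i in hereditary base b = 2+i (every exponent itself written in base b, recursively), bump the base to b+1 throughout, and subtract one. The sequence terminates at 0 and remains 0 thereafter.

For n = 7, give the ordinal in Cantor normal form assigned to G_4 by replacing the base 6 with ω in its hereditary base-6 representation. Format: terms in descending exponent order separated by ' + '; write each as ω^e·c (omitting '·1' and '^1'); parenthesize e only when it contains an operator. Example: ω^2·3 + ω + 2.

i=0: 7 = 2^2 + 2 + 1 (b=2); 2→3: 3^3 + 3 + 1 = 31; 31−1 = 30
i=1: 30 = 3^3 + 3 (b=3); 3→4: 4^4 + 4 = 260; 260−1 = 259
i=2: 259 = 4^4 + 3 (b=4); 4→5: 5^5 + 3 = 3128; 3128−1 = 3127
i=3: 3127 = 5^5 + 2 (b=5); 5→6: 6^6 + 2 = 46658; 46658−1 = 46657
i=4: 46657 = 6^6 + 1 (b=6); 6→7: 7^7 + 1 = 823544; 823544−1 = 823543

ω^ω + 1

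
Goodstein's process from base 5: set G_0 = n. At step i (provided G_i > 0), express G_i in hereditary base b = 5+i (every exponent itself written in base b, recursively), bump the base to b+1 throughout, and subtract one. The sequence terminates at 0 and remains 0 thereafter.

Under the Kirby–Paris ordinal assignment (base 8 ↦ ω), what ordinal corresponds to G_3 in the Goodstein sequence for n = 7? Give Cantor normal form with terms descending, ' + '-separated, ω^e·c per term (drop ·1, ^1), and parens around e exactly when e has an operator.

(0) 7|_5 = 5 + 2 ↦ 6 + 2|_6 = 8 ⇒ 7
(1) 7|_6 = 6 + 1 ↦ 7 + 1|_7 = 8 ⇒ 7
(2) 7|_7 = 7 ↦ 8|_8 = 8 ⇒ 7
(3) 7|_8 = 7 ↦ 7|_9 = 7 ⇒ 6

7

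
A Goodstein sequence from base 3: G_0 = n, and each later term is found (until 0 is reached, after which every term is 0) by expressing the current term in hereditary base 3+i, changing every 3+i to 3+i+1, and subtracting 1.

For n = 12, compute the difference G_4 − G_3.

12

i=0: 12 = 3^2 + 3 (b=3); 3→4: 4^2 + 4 = 20; 20−1 = 19
i=1: 19 = 4^2 + 3 (b=4); 4→5: 5^2 + 3 = 28; 28−1 = 27
i=2: 27 = 5^2 + 2 (b=5); 5→6: 6^2 + 2 = 38; 38−1 = 37
i=3: 37 = 6^2 + 1 (b=6); 6→7: 7^2 + 1 = 50; 50−1 = 49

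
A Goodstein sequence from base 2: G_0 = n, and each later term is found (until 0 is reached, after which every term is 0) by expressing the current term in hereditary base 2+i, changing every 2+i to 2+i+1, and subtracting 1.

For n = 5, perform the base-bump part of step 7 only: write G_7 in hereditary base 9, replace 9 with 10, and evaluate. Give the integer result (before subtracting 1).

5 —HB2→ 2^2 + 1 —bump→ 3^3 + 1 = 28 —(−1)→ 27
27 —HB3→ 3^3 —bump→ 4^4 = 256 —(−1)→ 255
255 —HB4→ 3·4^3 + 3·4^2 + 3·4 + 3 —bump→ 3·5^3 + 3·5^2 + 3·5 + 3 = 468 —(−1)→ 467
467 —HB5→ 3·5^3 + 3·5^2 + 3·5 + 2 —bump→ 3·6^3 + 3·6^2 + 3·6 + 2 = 776 —(−1)→ 775
775 —HB6→ 3·6^3 + 3·6^2 + 3·6 + 1 —bump→ 3·7^3 + 3·7^2 + 3·7 + 1 = 1198 —(−1)→ 1197
1197 —HB7→ 3·7^3 + 3·7^2 + 3·7 —bump→ 3·8^3 + 3·8^2 + 3·8 = 1752 —(−1)→ 1751
1751 —HB8→ 3·8^3 + 3·8^2 + 2·8 + 7 —bump→ 3·9^3 + 3·9^2 + 2·9 + 7 = 2455 —(−1)→ 2454
2454 —HB9→ 3·9^3 + 3·9^2 + 2·9 + 6 —bump→ 3·10^3 + 3·10^2 + 2·10 + 6 = 3326 —(−1)→ 3325

3326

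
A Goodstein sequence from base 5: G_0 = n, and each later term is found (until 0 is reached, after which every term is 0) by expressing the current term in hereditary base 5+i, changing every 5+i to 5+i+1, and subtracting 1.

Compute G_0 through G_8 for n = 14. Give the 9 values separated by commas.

14 —HB5→ 2·5 + 4 —bump→ 2·6 + 4 = 16 —(−1)→ 15
15 —HB6→ 2·6 + 3 —bump→ 2·7 + 3 = 17 —(−1)→ 16
16 —HB7→ 2·7 + 2 —bump→ 2·8 + 2 = 18 —(−1)→ 17
17 —HB8→ 2·8 + 1 —bump→ 2·9 + 1 = 19 —(−1)→ 18
18 —HB9→ 2·9 —bump→ 2·10 = 20 —(−1)→ 19
19 —HB10→ 10 + 9 —bump→ 11 + 9 = 20 —(−1)→ 19
19 —HB11→ 11 + 8 —bump→ 12 + 8 = 20 —(−1)→ 19
19 —HB12→ 12 + 7 —bump→ 13 + 7 = 20 —(−1)→ 19

14, 15, 16, 17, 18, 19, 19, 19, 19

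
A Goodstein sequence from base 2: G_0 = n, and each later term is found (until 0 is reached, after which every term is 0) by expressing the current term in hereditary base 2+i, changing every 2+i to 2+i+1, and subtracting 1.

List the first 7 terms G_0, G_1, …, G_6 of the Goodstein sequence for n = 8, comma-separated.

8, 80, 553, 6310, 93395, 1647195, 33554571

8 —HB2→ 2^(2 + 1) —bump→ 3^(3 + 1) = 81 —(−1)→ 80
80 —HB3→ 2·3^3 + 2·3^2 + 2·3 + 2 —bump→ 2·4^4 + 2·4^2 + 2·4 + 2 = 554 —(−1)→ 553
553 —HB4→ 2·4^4 + 2·4^2 + 2·4 + 1 —bump→ 2·5^5 + 2·5^2 + 2·5 + 1 = 6311 —(−1)→ 6310
6310 —HB5→ 2·5^5 + 2·5^2 + 2·5 —bump→ 2·6^6 + 2·6^2 + 2·6 = 93396 —(−1)→ 93395
93395 —HB6→ 2·6^6 + 2·6^2 + 6 + 5 —bump→ 2·7^7 + 2·7^2 + 7 + 5 = 1647196 —(−1)→ 1647195
1647195 —HB7→ 2·7^7 + 2·7^2 + 7 + 4 —bump→ 2·8^8 + 2·8^2 + 8 + 4 = 33554572 —(−1)→ 33554571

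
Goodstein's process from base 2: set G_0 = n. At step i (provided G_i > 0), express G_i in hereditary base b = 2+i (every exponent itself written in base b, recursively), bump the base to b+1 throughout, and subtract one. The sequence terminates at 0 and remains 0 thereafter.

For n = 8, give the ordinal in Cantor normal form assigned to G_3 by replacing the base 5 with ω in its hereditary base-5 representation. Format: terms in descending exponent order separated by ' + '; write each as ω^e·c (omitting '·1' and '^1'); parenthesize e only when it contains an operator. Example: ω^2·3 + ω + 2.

8 —HB2→ 2^(2 + 1) —bump→ 3^(3 + 1) = 81 —(−1)→ 80
80 —HB3→ 2·3^3 + 2·3^2 + 2·3 + 2 —bump→ 2·4^4 + 2·4^2 + 2·4 + 2 = 554 —(−1)→ 553
553 —HB4→ 2·4^4 + 2·4^2 + 2·4 + 1 —bump→ 2·5^5 + 2·5^2 + 2·5 + 1 = 6311 —(−1)→ 6310
6310 —HB5→ 2·5^5 + 2·5^2 + 2·5 —bump→ 2·6^6 + 2·6^2 + 2·6 = 93396 —(−1)→ 93395

ω^ω·2 + ω^2·2 + ω·2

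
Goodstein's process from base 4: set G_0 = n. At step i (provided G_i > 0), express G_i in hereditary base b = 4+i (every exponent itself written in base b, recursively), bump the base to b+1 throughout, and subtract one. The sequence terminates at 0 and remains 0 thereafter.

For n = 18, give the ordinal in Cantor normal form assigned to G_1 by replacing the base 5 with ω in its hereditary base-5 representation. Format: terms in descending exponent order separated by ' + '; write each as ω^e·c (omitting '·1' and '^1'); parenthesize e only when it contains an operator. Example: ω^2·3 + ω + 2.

18 —HB4→ 4^2 + 2 —bump→ 5^2 + 2 = 27 —(−1)→ 26
26 —HB5→ 5^2 + 1 —bump→ 6^2 + 1 = 37 —(−1)→ 36

ω^2 + 1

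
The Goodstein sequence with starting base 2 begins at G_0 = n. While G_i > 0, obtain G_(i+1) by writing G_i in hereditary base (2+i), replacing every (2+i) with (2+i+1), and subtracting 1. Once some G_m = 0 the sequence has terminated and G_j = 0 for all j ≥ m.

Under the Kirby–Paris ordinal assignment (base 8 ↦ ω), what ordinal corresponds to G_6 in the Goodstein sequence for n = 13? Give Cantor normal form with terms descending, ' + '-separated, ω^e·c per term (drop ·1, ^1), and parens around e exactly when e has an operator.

[0] 13 ≡ 2^(2 + 1) + 2^2 + 1 (base 2). Lift 3: 109. −1: 108.
[1] 108 ≡ 3^(3 + 1) + 3^3 (base 3). Lift 4: 1280. −1: 1279.
[2] 1279 ≡ 4^(4 + 1) + 3·4^3 + 3·4^2 + 3·4 + 3 (base 4). Lift 5: 16093. −1: 16092.
[3] 16092 ≡ 5^(5 + 1) + 3·5^3 + 3·5^2 + 3·5 + 2 (base 5). Lift 6: 280712. −1: 280711.
[4] 280711 ≡ 6^(6 + 1) + 3·6^3 + 3·6^2 + 3·6 + 1 (base 6). Lift 7: 5765999. −1: 5765998.
[5] 5765998 ≡ 7^(7 + 1) + 3·7^3 + 3·7^2 + 3·7 (base 7). Lift 8: 134219480. −1: 134219479.
[6] 134219479 ≡ 8^(8 + 1) + 3·8^3 + 3·8^2 + 2·8 + 7 (base 8). Lift 9: 3486786856. −1: 3486786855.

ω^(ω + 1) + ω^3·3 + ω^2·3 + ω·2 + 7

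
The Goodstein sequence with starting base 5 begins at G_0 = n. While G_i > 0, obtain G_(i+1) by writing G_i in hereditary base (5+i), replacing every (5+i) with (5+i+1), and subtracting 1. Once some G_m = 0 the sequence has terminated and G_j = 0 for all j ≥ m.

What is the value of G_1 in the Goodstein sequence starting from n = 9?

i=0: 9 = 5 + 4 (b=5); 5→6: 6 + 4 = 10; 10−1 = 9
i=1: 9 = 6 + 3 (b=6); 6→7: 7 + 3 = 10; 10−1 = 9

9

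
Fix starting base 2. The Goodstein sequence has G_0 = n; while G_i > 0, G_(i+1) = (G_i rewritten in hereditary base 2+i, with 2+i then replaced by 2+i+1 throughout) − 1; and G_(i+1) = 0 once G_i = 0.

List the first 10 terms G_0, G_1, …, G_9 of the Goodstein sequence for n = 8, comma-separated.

8, 80, 553, 6310, 93395, 1647195, 33554571, 774841151, 20000000211, 570623341475

(0) 8|_2 = 2^(2 + 1) ↦ 3^(3 + 1)|_3 = 81 ⇒ 80
(1) 80|_3 = 2·3^3 + 2·3^2 + 2·3 + 2 ↦ 2·4^4 + 2·4^2 + 2·4 + 2|_4 = 554 ⇒ 553
(2) 553|_4 = 2·4^4 + 2·4^2 + 2·4 + 1 ↦ 2·5^5 + 2·5^2 + 2·5 + 1|_5 = 6311 ⇒ 6310
(3) 6310|_5 = 2·5^5 + 2·5^2 + 2·5 ↦ 2·6^6 + 2·6^2 + 2·6|_6 = 93396 ⇒ 93395
(4) 93395|_6 = 2·6^6 + 2·6^2 + 6 + 5 ↦ 2·7^7 + 2·7^2 + 7 + 5|_7 = 1647196 ⇒ 1647195
(5) 1647195|_7 = 2·7^7 + 2·7^2 + 7 + 4 ↦ 2·8^8 + 2·8^2 + 8 + 4|_8 = 33554572 ⇒ 33554571
(6) 33554571|_8 = 2·8^8 + 2·8^2 + 8 + 3 ↦ 2·9^9 + 2·9^2 + 9 + 3|_9 = 774841152 ⇒ 774841151
(7) 774841151|_9 = 2·9^9 + 2·9^2 + 9 + 2 ↦ 2·10^10 + 2·10^2 + 10 + 2|_10 = 20000000212 ⇒ 20000000211
(8) 20000000211|_10 = 2·10^10 + 2·10^2 + 10 + 1 ↦ 2·11^11 + 2·11^2 + 11 + 1|_11 = 570623341476 ⇒ 570623341475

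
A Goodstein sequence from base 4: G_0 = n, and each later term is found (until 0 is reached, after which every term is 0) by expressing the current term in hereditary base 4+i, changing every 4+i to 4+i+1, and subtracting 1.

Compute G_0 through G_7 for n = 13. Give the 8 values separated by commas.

13 —HB4→ 3·4 + 1 —bump→ 3·5 + 1 = 16 —(−1)→ 15
15 —HB5→ 3·5 —bump→ 3·6 = 18 —(−1)→ 17
17 —HB6→ 2·6 + 5 —bump→ 2·7 + 5 = 19 —(−1)→ 18
18 —HB7→ 2·7 + 4 —bump→ 2·8 + 4 = 20 —(−1)→ 19
19 —HB8→ 2·8 + 3 —bump→ 2·9 + 3 = 21 —(−1)→ 20
20 —HB9→ 2·9 + 2 —bump→ 2·10 + 2 = 22 —(−1)→ 21
21 —HB10→ 2·10 + 1 —bump→ 2·11 + 1 = 23 —(−1)→ 22

13, 15, 17, 18, 19, 20, 21, 22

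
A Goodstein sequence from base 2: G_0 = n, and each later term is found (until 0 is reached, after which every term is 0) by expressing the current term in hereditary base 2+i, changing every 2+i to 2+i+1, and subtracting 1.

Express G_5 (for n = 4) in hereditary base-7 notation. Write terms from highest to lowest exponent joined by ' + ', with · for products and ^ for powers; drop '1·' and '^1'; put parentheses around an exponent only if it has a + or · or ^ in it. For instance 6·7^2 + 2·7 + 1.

[0] 4 ≡ 2^2 (base 2). Lift 3: 27. −1: 26.
[1] 26 ≡ 2·3^2 + 2·3 + 2 (base 3). Lift 4: 42. −1: 41.
[2] 41 ≡ 2·4^2 + 2·4 + 1 (base 4). Lift 5: 61. −1: 60.
[3] 60 ≡ 2·5^2 + 2·5 (base 5). Lift 6: 84. −1: 83.
[4] 83 ≡ 2·6^2 + 6 + 5 (base 6). Lift 7: 110. −1: 109.

2·7^2 + 7 + 4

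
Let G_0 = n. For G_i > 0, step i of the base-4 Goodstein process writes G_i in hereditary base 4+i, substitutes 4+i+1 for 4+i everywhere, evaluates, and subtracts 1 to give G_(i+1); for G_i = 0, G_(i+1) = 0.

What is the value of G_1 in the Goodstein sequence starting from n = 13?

[0] 13 ≡ 3·4 + 1 (base 4). Lift 5: 16. −1: 15.
[1] 15 ≡ 3·5 (base 5). Lift 6: 18. −1: 17.

15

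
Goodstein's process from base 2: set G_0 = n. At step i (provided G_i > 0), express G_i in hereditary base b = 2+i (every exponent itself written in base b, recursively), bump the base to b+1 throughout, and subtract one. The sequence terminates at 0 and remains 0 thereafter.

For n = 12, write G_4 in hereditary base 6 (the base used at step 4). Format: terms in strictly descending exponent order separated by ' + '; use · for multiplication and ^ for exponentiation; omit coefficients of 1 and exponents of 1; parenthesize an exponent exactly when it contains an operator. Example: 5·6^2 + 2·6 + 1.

step 0: 12 = 2^(2 + 1) + 2^2; sub 3 for 2: 3^(3 + 1) + 3^3; = 108; G_1 = 108−1 = 107
step 1: 107 = 3^(3 + 1) + 2·3^2 + 2·3 + 2; sub 4 for 3: 4^(4 + 1) + 2·4^2 + 2·4 + 2; = 1066; G_2 = 1066−1 = 1065
step 2: 1065 = 4^(4 + 1) + 2·4^2 + 2·4 + 1; sub 5 for 4: 5^(5 + 1) + 2·5^2 + 2·5 + 1; = 15686; G_3 = 15686−1 = 15685
step 3: 15685 = 5^(5 + 1) + 2·5^2 + 2·5; sub 6 for 5: 6^(6 + 1) + 2·6^2 + 2·6; = 280020; G_4 = 280020−1 = 280019

6^(6 + 1) + 2·6^2 + 6 + 5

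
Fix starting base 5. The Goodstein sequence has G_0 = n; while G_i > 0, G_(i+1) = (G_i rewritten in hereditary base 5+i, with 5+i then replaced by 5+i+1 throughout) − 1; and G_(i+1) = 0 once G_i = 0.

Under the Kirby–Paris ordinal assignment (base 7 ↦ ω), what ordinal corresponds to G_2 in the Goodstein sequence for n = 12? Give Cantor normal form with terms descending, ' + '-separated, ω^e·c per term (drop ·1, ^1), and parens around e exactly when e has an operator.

ω·2

base 5: 12 = 2·5 + 2; at 6: 2·6 + 2 = 14; next = 13
base 6: 13 = 2·6 + 1; at 7: 2·7 + 1 = 15; next = 14
base 7: 14 = 2·7; at 8: 2·8 = 16; next = 15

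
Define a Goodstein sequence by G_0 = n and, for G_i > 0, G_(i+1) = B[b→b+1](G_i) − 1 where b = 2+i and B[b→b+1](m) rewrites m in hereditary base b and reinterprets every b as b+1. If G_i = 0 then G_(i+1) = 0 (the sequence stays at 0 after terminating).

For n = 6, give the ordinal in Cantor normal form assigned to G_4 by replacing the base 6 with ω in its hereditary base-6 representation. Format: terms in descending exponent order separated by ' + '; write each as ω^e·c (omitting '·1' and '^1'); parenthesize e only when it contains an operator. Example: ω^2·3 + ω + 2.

G_0=6  [base 2] 2^2 + 2  →[2↦3]→  3^3 + 3 = 30  −1 ⇒ G_1=29
G_1=29  [base 3] 3^3 + 2  →[3↦4]→  4^4 + 2 = 258  −1 ⇒ G_2=257
G_2=257  [base 4] 4^4 + 1  →[4↦5]→  5^5 + 1 = 3126  −1 ⇒ G_3=3125
G_3=3125  [base 5] 5^5  →[5↦6]→  6^6 = 46656  −1 ⇒ G_4=46655
G_4=46655  [base 6] 5·6^5 + 5·6^4 + 5·6^3 + 5·6^2 + 5·6 + 5  →[6↦7]→  5·7^5 + 5·7^4 + 5·7^3 + 5·7^2 + 5·7 + 5 = 98040  −1 ⇒ G_5=98039

ω^5·5 + ω^4·5 + ω^3·5 + ω^2·5 + ω·5 + 5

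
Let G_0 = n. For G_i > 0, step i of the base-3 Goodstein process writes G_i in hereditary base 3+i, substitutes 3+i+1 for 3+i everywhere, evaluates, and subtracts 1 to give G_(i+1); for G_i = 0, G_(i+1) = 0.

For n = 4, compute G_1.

4

4 —HB3→ 3 + 1 —bump→ 4 + 1 = 5 —(−1)→ 4
4 —HB4→ 4 —bump→ 5 = 5 —(−1)→ 4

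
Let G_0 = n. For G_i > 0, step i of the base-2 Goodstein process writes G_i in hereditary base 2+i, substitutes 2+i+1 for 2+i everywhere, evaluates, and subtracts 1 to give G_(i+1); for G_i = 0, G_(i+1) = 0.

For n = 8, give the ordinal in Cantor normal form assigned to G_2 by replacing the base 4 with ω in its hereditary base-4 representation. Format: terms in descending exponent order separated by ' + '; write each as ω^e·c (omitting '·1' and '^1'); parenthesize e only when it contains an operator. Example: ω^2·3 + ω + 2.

ω^ω·2 + ω^2·2 + ω·2 + 1

step 0: 8 = 2^(2 + 1); sub 3 for 2: 3^(3 + 1); = 81; G_1 = 81−1 = 80
step 1: 80 = 2·3^3 + 2·3^2 + 2·3 + 2; sub 4 for 3: 2·4^4 + 2·4^2 + 2·4 + 2; = 554; G_2 = 554−1 = 553
step 2: 553 = 2·4^4 + 2·4^2 + 2·4 + 1; sub 5 for 4: 2·5^5 + 2·5^2 + 2·5 + 1; = 6311; G_3 = 6311−1 = 6310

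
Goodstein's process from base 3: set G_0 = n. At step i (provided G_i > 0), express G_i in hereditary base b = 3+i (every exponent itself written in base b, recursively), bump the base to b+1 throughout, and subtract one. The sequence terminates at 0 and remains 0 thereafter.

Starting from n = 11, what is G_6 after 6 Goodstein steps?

47

[0] 11 ≡ 3^2 + 2 (base 3). Lift 4: 18. −1: 17.
[1] 17 ≡ 4^2 + 1 (base 4). Lift 5: 26. −1: 25.
[2] 25 ≡ 5^2 (base 5). Lift 6: 36. −1: 35.
[3] 35 ≡ 5·6 + 5 (base 6). Lift 7: 40. −1: 39.
[4] 39 ≡ 5·7 + 4 (base 7). Lift 8: 44. −1: 43.
[5] 43 ≡ 5·8 + 3 (base 8). Lift 9: 48. −1: 47.
[6] 47 ≡ 5·9 + 2 (base 9). Lift 10: 52. −1: 51.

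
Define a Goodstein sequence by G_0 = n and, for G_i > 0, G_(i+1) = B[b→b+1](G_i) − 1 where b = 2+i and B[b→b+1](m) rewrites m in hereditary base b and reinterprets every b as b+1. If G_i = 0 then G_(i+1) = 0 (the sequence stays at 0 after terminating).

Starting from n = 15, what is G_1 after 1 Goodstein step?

(0) 15|_2 = 2^(2 + 1) + 2^2 + 2 + 1 ↦ 3^(3 + 1) + 3^3 + 3 + 1|_3 = 112 ⇒ 111
(1) 111|_3 = 3^(3 + 1) + 3^3 + 3 ↦ 4^(4 + 1) + 4^4 + 4|_4 = 1284 ⇒ 1283

111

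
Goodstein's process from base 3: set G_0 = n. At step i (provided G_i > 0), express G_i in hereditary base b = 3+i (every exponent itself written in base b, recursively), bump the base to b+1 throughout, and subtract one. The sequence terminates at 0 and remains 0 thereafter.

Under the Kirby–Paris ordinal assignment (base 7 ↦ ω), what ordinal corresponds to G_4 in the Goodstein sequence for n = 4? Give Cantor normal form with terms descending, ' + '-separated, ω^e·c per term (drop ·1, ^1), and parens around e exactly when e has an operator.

2

i=0: 4 = 3 + 1 (b=3); 3→4: 4 + 1 = 5; 5−1 = 4
i=1: 4 = 4 (b=4); 4→5: 5 = 5; 5−1 = 4
i=2: 4 = 4 (b=5); 5→6: 4 = 4; 4−1 = 3
i=3: 3 = 3 (b=6); 6→7: 3 = 3; 3−1 = 2
i=4: 2 = 2 (b=7); 7→8: 2 = 2; 2−1 = 1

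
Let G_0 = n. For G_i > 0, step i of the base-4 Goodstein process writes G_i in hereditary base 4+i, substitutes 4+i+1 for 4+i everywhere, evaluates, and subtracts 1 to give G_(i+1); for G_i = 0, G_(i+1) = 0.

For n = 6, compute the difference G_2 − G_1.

0

base 4: 6 = 4 + 2; at 5: 5 + 2 = 7; next = 6
base 5: 6 = 5 + 1; at 6: 6 + 1 = 7; next = 6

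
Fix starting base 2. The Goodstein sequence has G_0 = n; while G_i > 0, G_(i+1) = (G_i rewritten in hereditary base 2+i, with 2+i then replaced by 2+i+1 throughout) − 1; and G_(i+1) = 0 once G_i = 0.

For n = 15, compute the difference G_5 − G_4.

G_0=15  [base 2] 2^(2 + 1) + 2^2 + 2 + 1  →[2↦3]→  3^(3 + 1) + 3^3 + 3 + 1 = 112  −1 ⇒ G_1=111
G_1=111  [base 3] 3^(3 + 1) + 3^3 + 3  →[3↦4]→  4^(4 + 1) + 4^4 + 4 = 1284  −1 ⇒ G_2=1283
G_2=1283  [base 4] 4^(4 + 1) + 4^4 + 3  →[4↦5]→  5^(5 + 1) + 5^5 + 3 = 18753  −1 ⇒ G_3=18752
G_3=18752  [base 5] 5^(5 + 1) + 5^5 + 2  →[5↦6]→  6^(6 + 1) + 6^6 + 2 = 326594  −1 ⇒ G_4=326593
G_4=326593  [base 6] 6^(6 + 1) + 6^6 + 1  →[6↦7]→  7^(7 + 1) + 7^7 + 1 = 6588345  −1 ⇒ G_5=6588344

6261751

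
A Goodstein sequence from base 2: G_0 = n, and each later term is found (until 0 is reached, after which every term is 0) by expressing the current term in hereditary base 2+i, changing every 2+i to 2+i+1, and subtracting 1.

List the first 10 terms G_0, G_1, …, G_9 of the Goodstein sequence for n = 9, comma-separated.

base 2: 9 = 2^(2 + 1) + 1; at 3: 3^(3 + 1) + 1 = 82; next = 81
base 3: 81 = 3^(3 + 1); at 4: 4^(4 + 1) = 1024; next = 1023
base 4: 1023 = 3·4^4 + 3·4^3 + 3·4^2 + 3·4 + 3; at 5: 3·5^5 + 3·5^3 + 3·5^2 + 3·5 + 3 = 9843; next = 9842
base 5: 9842 = 3·5^5 + 3·5^3 + 3·5^2 + 3·5 + 2; at 6: 3·6^6 + 3·6^3 + 3·6^2 + 3·6 + 2 = 140744; next = 140743
base 6: 140743 = 3·6^6 + 3·6^3 + 3·6^2 + 3·6 + 1; at 7: 3·7^7 + 3·7^3 + 3·7^2 + 3·7 + 1 = 2471827; next = 2471826
base 7: 2471826 = 3·7^7 + 3·7^3 + 3·7^2 + 3·7; at 8: 3·8^8 + 3·8^3 + 3·8^2 + 3·8 = 50333400; next = 50333399
base 8: 50333399 = 3·8^8 + 3·8^3 + 3·8^2 + 2·8 + 7; at 9: 3·9^9 + 3·9^3 + 3·9^2 + 2·9 + 7 = 1162263922; next = 1162263921
base 9: 1162263921 = 3·9^9 + 3·9^3 + 3·9^2 + 2·9 + 6; at 10: 3·10^10 + 3·10^3 + 3·10^2 + 2·10 + 6 = 30000003326; next = 30000003325
base 10: 30000003325 = 3·10^10 + 3·10^3 + 3·10^2 + 2·10 + 5; at 11: 3·11^11 + 3·11^3 + 3·11^2 + 2·11 + 5 = 855935016216; next = 855935016215

9, 81, 1023, 9842, 140743, 2471826, 50333399, 1162263921, 30000003325, 855935016215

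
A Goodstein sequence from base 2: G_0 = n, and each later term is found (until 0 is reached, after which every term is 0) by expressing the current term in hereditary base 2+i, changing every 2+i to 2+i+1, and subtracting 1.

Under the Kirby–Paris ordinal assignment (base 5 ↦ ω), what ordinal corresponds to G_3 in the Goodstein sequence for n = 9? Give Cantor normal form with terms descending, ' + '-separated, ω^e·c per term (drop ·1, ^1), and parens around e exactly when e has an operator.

i=0: 9 = 2^(2 + 1) + 1 (b=2); 2→3: 3^(3 + 1) + 1 = 82; 82−1 = 81
i=1: 81 = 3^(3 + 1) (b=3); 3→4: 4^(4 + 1) = 1024; 1024−1 = 1023
i=2: 1023 = 3·4^4 + 3·4^3 + 3·4^2 + 3·4 + 3 (b=4); 4→5: 3·5^5 + 3·5^3 + 3·5^2 + 3·5 + 3 = 9843; 9843−1 = 9842

ω^ω·3 + ω^3·3 + ω^2·3 + ω·3 + 2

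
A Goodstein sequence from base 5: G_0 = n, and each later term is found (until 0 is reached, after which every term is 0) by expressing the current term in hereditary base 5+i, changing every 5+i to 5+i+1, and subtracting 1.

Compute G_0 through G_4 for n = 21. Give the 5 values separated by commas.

21 —HB5→ 4·5 + 1 —bump→ 4·6 + 1 = 25 —(−1)→ 24
24 —HB6→ 4·6 —bump→ 4·7 = 28 —(−1)→ 27
27 —HB7→ 3·7 + 6 —bump→ 3·8 + 6 = 30 —(−1)→ 29
29 —HB8→ 3·8 + 5 —bump→ 3·9 + 5 = 32 —(−1)→ 31

21, 24, 27, 29, 31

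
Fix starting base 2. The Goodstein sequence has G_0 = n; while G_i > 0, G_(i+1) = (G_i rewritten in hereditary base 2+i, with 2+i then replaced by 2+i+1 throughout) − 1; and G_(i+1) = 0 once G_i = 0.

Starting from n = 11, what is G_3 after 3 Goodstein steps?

15627

(0) 11|_2 = 2^(2 + 1) + 2 + 1 ↦ 3^(3 + 1) + 3 + 1|_3 = 85 ⇒ 84
(1) 84|_3 = 3^(3 + 1) + 3 ↦ 4^(4 + 1) + 4|_4 = 1028 ⇒ 1027
(2) 1027|_4 = 4^(4 + 1) + 3 ↦ 5^(5 + 1) + 3|_5 = 15628 ⇒ 15627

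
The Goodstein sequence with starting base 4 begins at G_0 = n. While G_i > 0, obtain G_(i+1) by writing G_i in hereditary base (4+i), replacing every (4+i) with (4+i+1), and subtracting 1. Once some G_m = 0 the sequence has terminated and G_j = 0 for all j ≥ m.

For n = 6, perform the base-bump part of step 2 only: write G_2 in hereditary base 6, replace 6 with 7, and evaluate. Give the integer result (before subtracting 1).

7

base 4: 6 = 4 + 2; at 5: 5 + 2 = 7; next = 6
base 5: 6 = 5 + 1; at 6: 6 + 1 = 7; next = 6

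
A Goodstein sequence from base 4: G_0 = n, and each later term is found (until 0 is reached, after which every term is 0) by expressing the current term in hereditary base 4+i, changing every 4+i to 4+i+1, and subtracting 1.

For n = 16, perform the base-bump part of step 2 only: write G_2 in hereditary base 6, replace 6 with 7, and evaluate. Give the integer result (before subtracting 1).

31

G_0=16  [base 4] 4^2  →[4↦5]→  5^2 = 25  −1 ⇒ G_1=24
G_1=24  [base 5] 4·5 + 4  →[5↦6]→  4·6 + 4 = 28  −1 ⇒ G_2=27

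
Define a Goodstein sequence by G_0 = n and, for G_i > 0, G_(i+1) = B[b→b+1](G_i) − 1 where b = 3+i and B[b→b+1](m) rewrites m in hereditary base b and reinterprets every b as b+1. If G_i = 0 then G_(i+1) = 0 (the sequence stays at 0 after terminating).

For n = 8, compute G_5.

[0] 8 ≡ 2·3 + 2 (base 3). Lift 4: 10. −1: 9.
[1] 9 ≡ 2·4 + 1 (base 4). Lift 5: 11. −1: 10.
[2] 10 ≡ 2·5 (base 5). Lift 6: 12. −1: 11.
[3] 11 ≡ 6 + 5 (base 6). Lift 7: 12. −1: 11.
[4] 11 ≡ 7 + 4 (base 7). Lift 8: 12. −1: 11.
[5] 11 ≡ 8 + 3 (base 8). Lift 9: 12. −1: 11.

11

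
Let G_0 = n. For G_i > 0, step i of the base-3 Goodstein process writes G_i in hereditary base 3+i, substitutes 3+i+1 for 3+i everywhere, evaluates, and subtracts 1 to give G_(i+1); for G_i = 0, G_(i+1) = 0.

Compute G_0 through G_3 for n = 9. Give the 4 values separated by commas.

9, 15, 17, 19

G_0 = 9. HB_3(9) = 3^2. Bump = 16. G_1 = 15.
G_1 = 15. HB_4(15) = 3·4 + 3. Bump = 18. G_2 = 17.
G_2 = 17. HB_5(17) = 3·5 + 2. Bump = 20. G_3 = 19.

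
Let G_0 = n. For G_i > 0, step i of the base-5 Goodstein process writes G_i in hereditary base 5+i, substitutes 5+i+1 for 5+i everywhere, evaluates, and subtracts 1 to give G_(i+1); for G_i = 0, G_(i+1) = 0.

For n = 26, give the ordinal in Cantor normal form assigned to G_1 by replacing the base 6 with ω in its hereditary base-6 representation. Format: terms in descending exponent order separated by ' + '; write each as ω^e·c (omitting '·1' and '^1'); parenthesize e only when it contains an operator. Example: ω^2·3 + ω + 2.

[0] 26 ≡ 5^2 + 1 (base 5). Lift 6: 37. −1: 36.
[1] 36 ≡ 6^2 (base 6). Lift 7: 49. −1: 48.

ω^2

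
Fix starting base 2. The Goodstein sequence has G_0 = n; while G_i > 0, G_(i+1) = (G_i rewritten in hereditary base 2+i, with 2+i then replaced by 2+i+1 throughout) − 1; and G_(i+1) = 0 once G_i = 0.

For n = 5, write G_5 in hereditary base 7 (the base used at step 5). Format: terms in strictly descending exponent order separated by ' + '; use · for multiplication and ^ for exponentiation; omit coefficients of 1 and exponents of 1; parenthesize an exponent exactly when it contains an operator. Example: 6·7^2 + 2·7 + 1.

G_0=5  [base 2] 2^2 + 1  →[2↦3]→  3^3 + 1 = 28  −1 ⇒ G_1=27
G_1=27  [base 3] 3^3  →[3↦4]→  4^4 = 256  −1 ⇒ G_2=255
G_2=255  [base 4] 3·4^3 + 3·4^2 + 3·4 + 3  →[4↦5]→  3·5^3 + 3·5^2 + 3·5 + 3 = 468  −1 ⇒ G_3=467
G_3=467  [base 5] 3·5^3 + 3·5^2 + 3·5 + 2  →[5↦6]→  3·6^3 + 3·6^2 + 3·6 + 2 = 776  −1 ⇒ G_4=775
G_4=775  [base 6] 3·6^3 + 3·6^2 + 3·6 + 1  →[6↦7]→  3·7^3 + 3·7^2 + 3·7 + 1 = 1198  −1 ⇒ G_5=1197
G_5=1197  [base 7] 3·7^3 + 3·7^2 + 3·7  →[7↦8]→  3·8^3 + 3·8^2 + 3·8 = 1752  −1 ⇒ G_6=1751

3·7^3 + 3·7^2 + 3·7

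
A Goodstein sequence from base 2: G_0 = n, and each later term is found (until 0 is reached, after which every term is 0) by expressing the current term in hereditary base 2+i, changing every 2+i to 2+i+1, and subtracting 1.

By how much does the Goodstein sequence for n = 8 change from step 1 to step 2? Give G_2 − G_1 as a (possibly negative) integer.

473

G_0=8  [base 2] 2^(2 + 1)  →[2↦3]→  3^(3 + 1) = 81  −1 ⇒ G_1=80
G_1=80  [base 3] 2·3^3 + 2·3^2 + 2·3 + 2  →[3↦4]→  2·4^4 + 2·4^2 + 2·4 + 2 = 554  −1 ⇒ G_2=553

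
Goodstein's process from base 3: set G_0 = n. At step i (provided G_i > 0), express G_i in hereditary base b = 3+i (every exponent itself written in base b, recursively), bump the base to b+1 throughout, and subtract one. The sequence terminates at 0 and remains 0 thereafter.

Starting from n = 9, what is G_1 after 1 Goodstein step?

base 3: 9 = 3^2; at 4: 4^2 = 16; next = 15
base 4: 15 = 3·4 + 3; at 5: 3·5 + 3 = 18; next = 17

15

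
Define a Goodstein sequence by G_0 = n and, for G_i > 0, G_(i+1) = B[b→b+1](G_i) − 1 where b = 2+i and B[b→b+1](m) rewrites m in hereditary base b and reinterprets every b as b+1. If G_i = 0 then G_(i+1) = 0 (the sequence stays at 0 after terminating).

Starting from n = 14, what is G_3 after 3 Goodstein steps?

18750

i=0: 14 = 2^(2 + 1) + 2^2 + 2 (b=2); 2→3: 3^(3 + 1) + 3^3 + 3 = 111; 111−1 = 110
i=1: 110 = 3^(3 + 1) + 3^3 + 2 (b=3); 3→4: 4^(4 + 1) + 4^4 + 2 = 1282; 1282−1 = 1281
i=2: 1281 = 4^(4 + 1) + 4^4 + 1 (b=4); 4→5: 5^(5 + 1) + 5^5 + 1 = 18751; 18751−1 = 18750
i=3: 18750 = 5^(5 + 1) + 5^5 (b=5); 5→6: 6^(6 + 1) + 6^6 = 326592; 326592−1 = 326591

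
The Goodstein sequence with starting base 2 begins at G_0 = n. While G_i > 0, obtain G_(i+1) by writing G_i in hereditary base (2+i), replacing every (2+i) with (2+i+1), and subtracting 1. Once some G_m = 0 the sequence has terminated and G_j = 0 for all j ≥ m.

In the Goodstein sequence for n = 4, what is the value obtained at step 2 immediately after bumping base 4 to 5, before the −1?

61

G_0=4  [base 2] 2^2  →[2↦3]→  3^3 = 27  −1 ⇒ G_1=26
G_1=26  [base 3] 2·3^2 + 2·3 + 2  →[3↦4]→  2·4^2 + 2·4 + 2 = 42  −1 ⇒ G_2=41
G_2=41  [base 4] 2·4^2 + 2·4 + 1  →[4↦5]→  2·5^2 + 2·5 + 1 = 61  −1 ⇒ G_3=60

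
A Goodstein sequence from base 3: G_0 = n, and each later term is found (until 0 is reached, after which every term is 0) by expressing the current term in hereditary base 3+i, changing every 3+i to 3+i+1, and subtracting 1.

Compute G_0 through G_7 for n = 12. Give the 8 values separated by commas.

[0] 12 ≡ 3^2 + 3 (base 3). Lift 4: 20. −1: 19.
[1] 19 ≡ 4^2 + 3 (base 4). Lift 5: 28. −1: 27.
[2] 27 ≡ 5^2 + 2 (base 5). Lift 6: 38. −1: 37.
[3] 37 ≡ 6^2 + 1 (base 6). Lift 7: 50. −1: 49.
[4] 49 ≡ 7^2 (base 7). Lift 8: 64. −1: 63.
[5] 63 ≡ 7·8 + 7 (base 8). Lift 9: 70. −1: 69.
[6] 69 ≡ 7·9 + 6 (base 9). Lift 10: 76. −1: 75.

12, 19, 27, 37, 49, 63, 69, 75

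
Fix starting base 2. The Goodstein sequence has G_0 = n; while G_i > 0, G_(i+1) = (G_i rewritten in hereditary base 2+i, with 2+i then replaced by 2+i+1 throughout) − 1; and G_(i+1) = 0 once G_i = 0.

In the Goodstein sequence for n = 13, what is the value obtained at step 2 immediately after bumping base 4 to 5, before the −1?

16093

G_0 = 13. HB_2(13) = 2^(2 + 1) + 2^2 + 1. Bump = 109. G_1 = 108.
G_1 = 108. HB_3(108) = 3^(3 + 1) + 3^3. Bump = 1280. G_2 = 1279.
G_2 = 1279. HB_4(1279) = 4^(4 + 1) + 3·4^3 + 3·4^2 + 3·4 + 3. Bump = 16093. G_3 = 16092.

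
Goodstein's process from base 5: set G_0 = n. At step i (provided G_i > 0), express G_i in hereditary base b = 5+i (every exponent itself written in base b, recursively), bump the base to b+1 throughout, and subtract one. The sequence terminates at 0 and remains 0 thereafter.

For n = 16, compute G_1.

base 5: 16 = 3·5 + 1; at 6: 3·6 + 1 = 19; next = 18
base 6: 18 = 3·6; at 7: 3·7 = 21; next = 20

18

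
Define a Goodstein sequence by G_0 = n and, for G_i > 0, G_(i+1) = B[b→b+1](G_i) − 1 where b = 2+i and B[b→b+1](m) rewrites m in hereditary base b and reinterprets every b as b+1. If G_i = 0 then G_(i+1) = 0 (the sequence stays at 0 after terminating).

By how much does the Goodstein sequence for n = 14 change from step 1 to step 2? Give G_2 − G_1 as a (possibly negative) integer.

1171

base 2: 14 = 2^(2 + 1) + 2^2 + 2; at 3: 3^(3 + 1) + 3^3 + 3 = 111; next = 110
base 3: 110 = 3^(3 + 1) + 3^3 + 2; at 4: 4^(4 + 1) + 4^4 + 2 = 1282; next = 1281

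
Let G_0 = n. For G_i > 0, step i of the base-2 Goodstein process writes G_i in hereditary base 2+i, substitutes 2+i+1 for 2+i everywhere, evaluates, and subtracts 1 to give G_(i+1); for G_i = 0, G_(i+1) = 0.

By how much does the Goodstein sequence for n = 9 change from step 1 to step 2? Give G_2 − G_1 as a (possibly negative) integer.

942

[0] 9 ≡ 2^(2 + 1) + 1 (base 2). Lift 3: 82. −1: 81.
[1] 81 ≡ 3^(3 + 1) (base 3). Lift 4: 1024. −1: 1023.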